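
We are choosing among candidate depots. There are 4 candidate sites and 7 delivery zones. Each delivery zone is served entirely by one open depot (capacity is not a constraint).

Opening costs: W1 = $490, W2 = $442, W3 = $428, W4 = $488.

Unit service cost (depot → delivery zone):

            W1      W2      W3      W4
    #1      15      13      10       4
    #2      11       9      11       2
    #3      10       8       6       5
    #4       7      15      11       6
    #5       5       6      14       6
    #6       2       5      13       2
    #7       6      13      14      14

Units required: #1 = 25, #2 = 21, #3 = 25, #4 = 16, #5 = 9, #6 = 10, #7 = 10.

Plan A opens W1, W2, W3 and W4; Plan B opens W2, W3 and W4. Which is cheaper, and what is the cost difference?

Plan A: {W1, W2, W3, W4}: #1→W4 4·25=100, #2→W4 2·21=42, #3→W4 5·25=125, #4→W4 6·16=96, #5→W1 5·9=45, #6→W1 2·10=20, #7→W1 6·10=60. Service 488; fixed 1848; total 2336.
Plan B: {W2, W3, W4}: #1→W4 4·25=100, #2→W4 2·21=42, #3→W4 5·25=125, #4→W4 6·16=96, #5→W2 6·9=54, #6→W4 2·10=20, #7→W2 13·10=130. Service 567; fixed 1358; total 1925.
Difference: |2336 − 1925| = 411.

Plan B is cheaper by 411.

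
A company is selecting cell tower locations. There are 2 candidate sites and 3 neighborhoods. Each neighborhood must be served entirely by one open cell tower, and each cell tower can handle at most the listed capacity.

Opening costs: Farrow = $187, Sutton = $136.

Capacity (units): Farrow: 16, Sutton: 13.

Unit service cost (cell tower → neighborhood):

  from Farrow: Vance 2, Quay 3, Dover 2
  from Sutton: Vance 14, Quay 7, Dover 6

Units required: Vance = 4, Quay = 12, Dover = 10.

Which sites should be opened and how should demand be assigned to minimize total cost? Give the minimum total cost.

Minimum total cost: 427

Open {Farrow, Sutton}: Vance→Farrow 2·4=8, Quay→Farrow 3·12=36, Dover→Sutton 6·10=60.
Loads: Farrow carries 16/16, Sutton carries 10/13. Service 104; fixed 323; total 427.
Next best feasible plan costs 435.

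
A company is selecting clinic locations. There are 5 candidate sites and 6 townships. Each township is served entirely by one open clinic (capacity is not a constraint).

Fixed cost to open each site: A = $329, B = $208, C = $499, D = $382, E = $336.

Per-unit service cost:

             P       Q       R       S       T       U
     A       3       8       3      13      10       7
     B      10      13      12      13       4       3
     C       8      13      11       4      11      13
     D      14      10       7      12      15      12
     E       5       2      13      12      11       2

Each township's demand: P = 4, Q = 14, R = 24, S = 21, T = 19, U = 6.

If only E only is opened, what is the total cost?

Total cost: 1169

Each township is assigned to its cheapest site among the open ones.
{E}: P→E 5·4=20, Q→E 2·14=28, R→E 13·24=312, S→E 12·21=252, T→E 11·19=209, U→E 2·6=12. Service 833; fixed 336; total 1169.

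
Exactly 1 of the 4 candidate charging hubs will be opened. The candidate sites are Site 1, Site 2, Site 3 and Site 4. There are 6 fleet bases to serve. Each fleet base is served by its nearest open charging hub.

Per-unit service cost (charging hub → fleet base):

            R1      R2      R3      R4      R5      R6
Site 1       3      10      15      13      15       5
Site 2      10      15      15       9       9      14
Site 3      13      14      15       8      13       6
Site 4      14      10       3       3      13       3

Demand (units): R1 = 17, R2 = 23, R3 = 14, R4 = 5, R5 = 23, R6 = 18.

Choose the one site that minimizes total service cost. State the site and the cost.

Choose Site 4 only; total service cost 878.

With exactly 1 open, each fleet base uses its cheapest among the chosen.
{Site 4}: R1→Site 4 14·17=238, R2→Site 4 10·23=230, R3→Site 4 3·14=42, R4→Site 4 3·5=15, R5→Site 4 13·23=299, R6→Site 4 3·18=54. Service cost 878.
{Site 1}: service cost 991
{Site 3}: service cost 1200
Among all 4 size-1 choices, {Site 4} is lowest.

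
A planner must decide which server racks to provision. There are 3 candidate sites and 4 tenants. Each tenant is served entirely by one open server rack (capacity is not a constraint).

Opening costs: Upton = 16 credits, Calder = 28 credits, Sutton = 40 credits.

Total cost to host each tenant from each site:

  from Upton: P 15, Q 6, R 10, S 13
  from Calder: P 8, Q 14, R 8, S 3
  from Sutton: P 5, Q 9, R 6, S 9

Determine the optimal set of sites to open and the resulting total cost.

Open Upton only; minimum total cost 60.

For any fixed open set, each tenant goes to its cheapest open site; total = fixed + service.
{Upton}: P→Upton 15, Q→Upton 6, R→Upton 10, S→Upton 13. Service 44; fixed 16; total 60.
{Calder}: P→Calder 8, Q→Calder 14, R→Calder 8, S→Calder 3. Service 33; fixed 28; total 61.
{Upton, Calder}: P→Calder 8, Q→Upton 6, R→Calder 8, S→Calder 3. Service 25; fixed 44; total 69.
{Upton, Calder, Sutton}: P→Sutton 5, Q→Upton 6, R→Sutton 6, S→Calder 3. Service 20; fixed 84; total 104.
No other subset beats 60.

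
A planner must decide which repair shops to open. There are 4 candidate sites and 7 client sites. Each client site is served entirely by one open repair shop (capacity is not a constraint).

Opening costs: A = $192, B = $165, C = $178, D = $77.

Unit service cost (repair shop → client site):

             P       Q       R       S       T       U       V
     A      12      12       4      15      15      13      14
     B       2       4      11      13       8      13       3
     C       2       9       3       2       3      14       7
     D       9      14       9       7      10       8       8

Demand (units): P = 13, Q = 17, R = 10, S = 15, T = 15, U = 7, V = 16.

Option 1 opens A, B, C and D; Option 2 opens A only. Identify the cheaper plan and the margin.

Option 1: {A, B, C, D}: P→B 2·13=26, Q→B 4·17=68, R→C 3·10=30, S→C 2·15=30, T→C 3·15=45, U→D 8·7=56, V→B 3·16=48. Service 303; fixed 612; total 915.
Option 2: {A}: P→A 12·13=156, Q→A 12·17=204, R→A 4·10=40, S→A 15·15=225, T→A 15·15=225, U→A 13·7=91, V→A 14·16=224. Service 1165; fixed 192; total 1357.
Difference: |915 − 1357| = 442.

Option 1 is cheaper by 442.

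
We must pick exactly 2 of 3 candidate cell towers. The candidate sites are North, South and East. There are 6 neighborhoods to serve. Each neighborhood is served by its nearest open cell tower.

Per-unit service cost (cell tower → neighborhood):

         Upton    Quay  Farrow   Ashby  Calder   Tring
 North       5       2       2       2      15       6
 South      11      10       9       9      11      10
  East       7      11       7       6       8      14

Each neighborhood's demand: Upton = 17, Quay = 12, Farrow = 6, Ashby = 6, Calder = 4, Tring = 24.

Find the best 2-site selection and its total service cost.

With exactly 2 open, each neighborhood uses its cheapest among the chosen.
{North, East}: Upton→North 5·17=85, Quay→North 2·12=24, Farrow→North 2·6=12, Ashby→North 2·6=12, Calder→East 8·4=32, Tring→North 6·24=144. Service cost 309.
{North, South}: service cost 321
{South, East}: service cost 589
Among all 3 size-2 choices, {North, East} is lowest.

Choose North and East; total service cost 309.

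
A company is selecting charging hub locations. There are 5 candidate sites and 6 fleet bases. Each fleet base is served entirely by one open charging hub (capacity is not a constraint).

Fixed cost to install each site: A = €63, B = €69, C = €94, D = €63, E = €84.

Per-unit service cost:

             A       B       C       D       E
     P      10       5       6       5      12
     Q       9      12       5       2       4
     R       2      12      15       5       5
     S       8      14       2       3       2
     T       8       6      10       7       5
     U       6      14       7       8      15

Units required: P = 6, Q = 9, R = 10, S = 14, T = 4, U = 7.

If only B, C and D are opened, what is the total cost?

Each fleet base is assigned to its cheapest site among the open ones.
{B, C, D}: P→B 5·6=30, Q→D 2·9=18, R→D 5·10=50, S→C 2·14=28, T→B 6·4=24, U→C 7·7=49. Service 199; fixed 226; total 425.

Total cost: 425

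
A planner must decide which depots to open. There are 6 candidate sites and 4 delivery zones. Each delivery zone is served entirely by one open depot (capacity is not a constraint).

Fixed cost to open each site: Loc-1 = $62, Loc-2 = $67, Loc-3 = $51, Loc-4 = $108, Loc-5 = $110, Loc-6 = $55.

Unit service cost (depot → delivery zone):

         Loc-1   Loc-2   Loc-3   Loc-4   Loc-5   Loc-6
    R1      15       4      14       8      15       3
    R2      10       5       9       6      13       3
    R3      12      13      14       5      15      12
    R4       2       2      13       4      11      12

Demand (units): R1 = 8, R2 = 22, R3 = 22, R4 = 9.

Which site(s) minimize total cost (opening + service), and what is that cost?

Open Loc-4 and Loc-6; minimum total cost 399.

For any fixed open set, each delivery zone goes to its cheapest open site; total = fixed + service.
{Loc-4, Loc-6}: R1→Loc-6 3·8=24, R2→Loc-6 3·22=66, R3→Loc-4 5·22=110, R4→Loc-4 4·9=36. Service 236; fixed 163; total 399.
{Loc-1, Loc-4, Loc-6}: R1→Loc-6 3·8=24, R2→Loc-6 3·22=66, R3→Loc-4 5·22=110, R4→Loc-1 2·9=18. Service 218; fixed 225; total 443.
{Loc-2, Loc-4}: service 270 + fixed 175 = 445
{Loc-1, Loc-2, Loc-3, Loc-4, Loc-5, Loc-6}: service 218 + fixed 453 = 671
No other subset beats 399.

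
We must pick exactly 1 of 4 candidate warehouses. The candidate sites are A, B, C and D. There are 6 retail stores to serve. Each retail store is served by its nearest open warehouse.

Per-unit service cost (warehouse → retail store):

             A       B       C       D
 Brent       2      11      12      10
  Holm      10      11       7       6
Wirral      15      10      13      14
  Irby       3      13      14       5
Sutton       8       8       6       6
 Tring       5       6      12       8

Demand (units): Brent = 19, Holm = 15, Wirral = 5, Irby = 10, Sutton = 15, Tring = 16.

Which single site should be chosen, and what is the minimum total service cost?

With exactly 1 open, each retail store uses its cheapest among the chosen.
{A}: Brent→A 2·19=38, Holm→A 10·15=150, Wirral→A 15·5=75, Irby→A 3·10=30, Sutton→A 8·15=120, Tring→A 5·16=80. Service cost 493.
{D}: service cost 618
{B}: service cost 770
Among all 4 size-1 choices, {A} is lowest.

Choose A only; total service cost 493.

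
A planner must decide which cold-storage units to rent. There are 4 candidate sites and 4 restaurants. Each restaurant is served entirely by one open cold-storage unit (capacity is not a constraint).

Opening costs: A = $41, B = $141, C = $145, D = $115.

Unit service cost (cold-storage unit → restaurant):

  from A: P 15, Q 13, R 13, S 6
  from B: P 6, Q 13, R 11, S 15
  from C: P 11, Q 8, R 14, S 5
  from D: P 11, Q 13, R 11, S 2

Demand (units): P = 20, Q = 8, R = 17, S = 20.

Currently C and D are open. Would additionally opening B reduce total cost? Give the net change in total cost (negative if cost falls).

No — net change +41 (cost rises by 41).

Current service cost with {C, D}: 511.
Adding B: each restaurant re-picks its cheapest; new service cost 411, saving 100.
Extra fixed cost: 141. Net change = 141 − 100 = 41.
(Totals: 771 → 812.)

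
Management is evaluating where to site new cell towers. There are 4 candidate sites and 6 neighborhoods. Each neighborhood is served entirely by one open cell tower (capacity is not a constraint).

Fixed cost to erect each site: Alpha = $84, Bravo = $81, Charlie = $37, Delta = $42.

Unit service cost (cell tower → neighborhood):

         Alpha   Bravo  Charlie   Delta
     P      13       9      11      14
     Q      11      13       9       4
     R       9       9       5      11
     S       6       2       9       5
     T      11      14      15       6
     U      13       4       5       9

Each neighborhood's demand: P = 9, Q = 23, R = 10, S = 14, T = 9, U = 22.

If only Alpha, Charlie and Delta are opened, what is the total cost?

Each neighborhood is assigned to its cheapest site among the open ones.
{Alpha, Charlie, Delta}: P→Charlie 11·9=99, Q→Delta 4·23=92, R→Charlie 5·10=50, S→Delta 5·14=70, T→Delta 6·9=54, U→Charlie 5·22=110. Service 475; fixed 163; total 638.

Total cost: 638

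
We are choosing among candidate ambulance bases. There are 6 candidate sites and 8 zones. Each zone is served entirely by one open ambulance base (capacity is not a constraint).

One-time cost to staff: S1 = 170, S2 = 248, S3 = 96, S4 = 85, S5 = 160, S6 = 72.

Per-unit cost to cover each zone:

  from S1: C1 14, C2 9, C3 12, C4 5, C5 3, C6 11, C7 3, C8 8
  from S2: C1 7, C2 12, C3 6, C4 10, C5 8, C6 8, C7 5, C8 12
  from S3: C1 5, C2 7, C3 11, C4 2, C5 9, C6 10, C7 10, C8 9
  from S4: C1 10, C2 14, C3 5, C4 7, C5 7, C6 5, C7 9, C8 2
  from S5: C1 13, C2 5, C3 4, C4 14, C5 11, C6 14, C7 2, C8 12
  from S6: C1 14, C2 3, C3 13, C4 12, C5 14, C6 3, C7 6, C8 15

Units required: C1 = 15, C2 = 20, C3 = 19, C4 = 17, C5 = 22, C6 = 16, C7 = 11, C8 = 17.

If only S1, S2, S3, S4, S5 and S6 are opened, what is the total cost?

Each zone is assigned to its cheapest site among the open ones.
{S1, S2, S3, S4, S5, S6}: C1→S3 5·15=75, C2→S6 3·20=60, C3→S5 4·19=76, C4→S3 2·17=34, C5→S1 3·22=66, C6→S6 3·16=48, C7→S5 2·11=22, C8→S4 2·17=34. Service 415; fixed 831; total 1246.

Total cost: 1246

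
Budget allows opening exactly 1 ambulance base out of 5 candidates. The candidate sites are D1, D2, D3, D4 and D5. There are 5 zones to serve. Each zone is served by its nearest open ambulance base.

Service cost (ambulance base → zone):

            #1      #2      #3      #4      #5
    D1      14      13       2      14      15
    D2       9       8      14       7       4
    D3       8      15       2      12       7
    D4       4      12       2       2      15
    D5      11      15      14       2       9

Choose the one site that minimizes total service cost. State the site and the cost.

Choose D4 only; total service cost 35.

With exactly 1 open, each zone uses its cheapest among the chosen.
{D4}: #1→D4 4, #2→D4 12, #3→D4 2, #4→D4 2, #5→D4 15. Service cost 35.
{D2}: service cost 42
{D3}: service cost 44
Among all 5 size-1 choices, {D4} is lowest.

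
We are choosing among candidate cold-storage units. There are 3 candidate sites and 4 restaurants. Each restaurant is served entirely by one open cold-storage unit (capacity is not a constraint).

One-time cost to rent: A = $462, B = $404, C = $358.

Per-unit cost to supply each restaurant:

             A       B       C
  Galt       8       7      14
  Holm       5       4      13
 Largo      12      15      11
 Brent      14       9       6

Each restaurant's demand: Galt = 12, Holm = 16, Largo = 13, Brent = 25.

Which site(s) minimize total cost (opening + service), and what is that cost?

Open B only; minimum total cost 972.

For any fixed open set, each restaurant goes to its cheapest open site; total = fixed + service.
{B}: Galt→B 7·12=84, Holm→B 4·16=64, Largo→B 15·13=195, Brent→B 9·25=225. Service 568; fixed 404; total 972.
{C}: Galt→C 14·12=168, Holm→C 13·16=208, Largo→C 11·13=143, Brent→C 6·25=150. Service 669; fixed 358; total 1027.
{A}: Galt→A 8·12=96, Holm→A 5·16=80, Largo→A 12·13=156, Brent→A 14·25=350. Service 682; fixed 462; total 1144.
{A, B, C}: service 441 + fixed 1224 = 1665
(All 7 nonempty subsets were checked; B only is lowest.)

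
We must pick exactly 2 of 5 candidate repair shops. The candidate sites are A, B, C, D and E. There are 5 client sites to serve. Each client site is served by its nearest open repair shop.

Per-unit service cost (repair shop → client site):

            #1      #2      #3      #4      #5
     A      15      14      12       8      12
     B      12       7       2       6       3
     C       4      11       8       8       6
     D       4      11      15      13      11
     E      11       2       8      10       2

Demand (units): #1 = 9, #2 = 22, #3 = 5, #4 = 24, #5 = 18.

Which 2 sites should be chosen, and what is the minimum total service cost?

Choose B and E; total service cost 333.

With exactly 2 open, each client site uses its cheapest among the chosen.
{B, E}: #1→E 11·9=99, #2→E 2·22=44, #3→B 2·5=10, #4→B 6·24=144, #5→E 2·18=36. Service cost 333.
{C, E}: service cost 348
{D, E}: service cost 396
Among all 10 size-2 choices, {B, E} is lowest.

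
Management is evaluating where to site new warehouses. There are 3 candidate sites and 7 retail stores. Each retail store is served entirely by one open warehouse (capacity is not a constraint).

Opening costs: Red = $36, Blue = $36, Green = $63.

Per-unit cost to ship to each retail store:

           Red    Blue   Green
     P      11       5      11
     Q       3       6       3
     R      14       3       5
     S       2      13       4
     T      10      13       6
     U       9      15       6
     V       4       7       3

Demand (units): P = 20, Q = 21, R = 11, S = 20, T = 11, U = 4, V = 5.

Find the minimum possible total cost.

Minimum total cost: 474

For any fixed open set, each retail store goes to its cheapest open site; total = fixed + service.
{Red, Blue}: P→Blue 5·20=100, Q→Red 3·21=63, R→Blue 3·11=33, S→Red 2·20=40, T→Red 10·11=110, U→Red 9·4=36, V→Red 4·5=20. Service 402; fixed 72; total 474.
{Red, Blue, Green}: P→Blue 5·20=100, Q→Red 3·21=63, R→Blue 3·11=33, S→Red 2·20=40, T→Green 6·11=66, U→Green 6·4=24, V→Green 3·5=15. Service 341; fixed 135; total 476.
{Blue, Green}: service 381 + fixed 99 = 480
{Red}: P→Red 11·20=220, Q→Red 3·21=63, R→Red 14·11=154, S→Red 2·20=40, T→Red 10·11=110, U→Red 9·4=36, V→Red 4·5=20. Service 643; fixed 36; total 679.
No other subset beats 474.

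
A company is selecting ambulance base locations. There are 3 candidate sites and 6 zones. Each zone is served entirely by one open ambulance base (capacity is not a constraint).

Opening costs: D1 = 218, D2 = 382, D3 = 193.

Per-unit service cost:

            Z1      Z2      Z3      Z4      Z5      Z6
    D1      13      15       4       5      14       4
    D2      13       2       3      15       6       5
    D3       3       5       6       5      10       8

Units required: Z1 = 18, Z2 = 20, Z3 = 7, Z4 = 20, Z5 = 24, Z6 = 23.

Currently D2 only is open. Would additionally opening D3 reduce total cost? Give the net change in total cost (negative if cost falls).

Yes — net change −187 (cost falls by 187).

Current service cost with {D2}: 854.
Adding D3: each zone re-picks its cheapest; new service cost 474, saving 380.
Extra fixed cost: 193. Net change = 193 − 380 = -187.
(Totals: 1236 → 1049.)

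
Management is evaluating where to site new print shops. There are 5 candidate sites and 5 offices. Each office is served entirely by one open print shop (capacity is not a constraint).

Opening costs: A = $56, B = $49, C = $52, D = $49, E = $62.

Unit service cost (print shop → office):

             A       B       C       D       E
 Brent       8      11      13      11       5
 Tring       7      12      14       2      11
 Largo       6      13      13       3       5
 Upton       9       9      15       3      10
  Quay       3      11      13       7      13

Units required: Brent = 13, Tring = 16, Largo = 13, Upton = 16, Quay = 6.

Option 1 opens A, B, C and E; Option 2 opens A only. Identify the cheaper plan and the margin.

Option 2 is cheaper by 111.

Option 1: {A, B, C, E}: Brent→E 5·13=65, Tring→A 7·16=112, Largo→E 5·13=65, Upton→A 9·16=144, Quay→A 3·6=18. Service 404; fixed 219; total 623.
Option 2: {A}: Brent→A 8·13=104, Tring→A 7·16=112, Largo→A 6·13=78, Upton→A 9·16=144, Quay→A 3·6=18. Service 456; fixed 56; total 512.
Difference: |623 − 512| = 111.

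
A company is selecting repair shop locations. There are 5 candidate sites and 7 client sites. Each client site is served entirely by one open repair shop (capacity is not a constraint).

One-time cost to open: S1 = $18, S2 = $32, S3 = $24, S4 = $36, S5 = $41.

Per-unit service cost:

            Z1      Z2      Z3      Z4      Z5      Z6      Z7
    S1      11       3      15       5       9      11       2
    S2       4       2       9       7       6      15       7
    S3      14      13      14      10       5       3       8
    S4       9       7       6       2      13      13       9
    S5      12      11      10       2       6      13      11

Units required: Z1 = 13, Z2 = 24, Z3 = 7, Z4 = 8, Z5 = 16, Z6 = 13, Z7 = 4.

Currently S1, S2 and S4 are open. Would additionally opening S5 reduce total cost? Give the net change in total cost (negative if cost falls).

Current service cost with {S1, S2, S4}: 405.
Adding S5: each client site re-picks its cheapest; new service cost 405, saving 0.
Extra fixed cost: 41. Net change = 41 − 0 = 41.
(Totals: 491 → 532.)

No — net change +41 (cost rises by 41).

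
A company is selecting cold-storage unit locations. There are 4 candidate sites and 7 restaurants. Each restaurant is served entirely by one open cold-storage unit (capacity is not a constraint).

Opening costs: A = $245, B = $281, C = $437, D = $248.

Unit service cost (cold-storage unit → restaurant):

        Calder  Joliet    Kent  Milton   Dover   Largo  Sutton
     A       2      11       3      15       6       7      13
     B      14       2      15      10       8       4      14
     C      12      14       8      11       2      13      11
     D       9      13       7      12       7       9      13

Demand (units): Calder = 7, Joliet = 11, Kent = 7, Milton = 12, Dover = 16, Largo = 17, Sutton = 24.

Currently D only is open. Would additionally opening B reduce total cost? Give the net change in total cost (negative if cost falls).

No — net change +51 (cost rises by 51).

Current service cost with {D}: 976.
Adding B: each restaurant re-picks its cheapest; new service cost 746, saving 230.
Extra fixed cost: 281. Net change = 281 − 230 = 51.
(Totals: 1224 → 1275.)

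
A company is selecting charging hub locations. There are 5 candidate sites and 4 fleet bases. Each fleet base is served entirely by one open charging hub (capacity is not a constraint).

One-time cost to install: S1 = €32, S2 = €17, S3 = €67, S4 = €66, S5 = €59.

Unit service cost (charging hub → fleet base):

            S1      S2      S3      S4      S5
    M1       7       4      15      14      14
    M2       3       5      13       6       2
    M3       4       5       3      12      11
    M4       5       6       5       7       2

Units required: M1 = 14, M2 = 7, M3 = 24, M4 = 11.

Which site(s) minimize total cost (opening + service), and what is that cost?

For any fixed open set, each fleet base goes to its cheapest open site; total = fixed + service.
{S1, S2}: M1→S2 4·14=56, M2→S1 3·7=21, M3→S1 4·24=96, M4→S1 5·11=55. Service 228; fixed 49; total 277.
{S2, S5}: service 212 + fixed 76 = 288
{S2}: service 277 + fixed 17 = 294
{S1, S2, S3, S4, S5}: M1→S2 4·14=56, M2→S5 2·7=14, M3→S3 3·24=72, M4→S5 2·11=22. Service 164; fixed 241; total 405.
No other subset beats 277.

Open S1 and S2; minimum total cost 277.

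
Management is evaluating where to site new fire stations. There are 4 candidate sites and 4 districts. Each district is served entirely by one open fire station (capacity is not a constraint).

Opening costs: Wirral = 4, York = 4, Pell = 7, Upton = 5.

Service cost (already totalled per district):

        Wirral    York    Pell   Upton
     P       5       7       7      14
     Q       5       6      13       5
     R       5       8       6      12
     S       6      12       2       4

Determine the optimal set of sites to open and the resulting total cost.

For any fixed open set, each district goes to its cheapest open site; total = fixed + service.
{Wirral}: P→Wirral 5, Q→Wirral 5, R→Wirral 5, S→Wirral 6. Service 21; fixed 4; total 25.
{Wirral, Pell}: service 17 + fixed 11 = 28
{Wirral, Upton}: P→Wirral 5, Q→Wirral 5, R→Wirral 5, S→Upton 4. Service 19; fixed 9; total 28.
{Wirral, York, Pell, Upton}: service 17 + fixed 20 = 37
(All 15 nonempty subsets were checked; Wirral only is lowest.)

Open Wirral only; minimum total cost 25.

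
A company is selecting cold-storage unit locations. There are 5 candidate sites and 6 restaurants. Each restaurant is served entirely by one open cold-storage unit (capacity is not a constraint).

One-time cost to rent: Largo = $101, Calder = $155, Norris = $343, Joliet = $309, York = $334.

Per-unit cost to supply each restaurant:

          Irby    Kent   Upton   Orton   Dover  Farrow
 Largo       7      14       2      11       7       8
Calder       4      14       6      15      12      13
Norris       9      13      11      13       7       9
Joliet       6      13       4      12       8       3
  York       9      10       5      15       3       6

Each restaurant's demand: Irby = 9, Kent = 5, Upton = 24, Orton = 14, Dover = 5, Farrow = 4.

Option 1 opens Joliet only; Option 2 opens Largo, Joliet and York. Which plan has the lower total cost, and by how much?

Option 1: {Joliet}: Irby→Joliet 6·9=54, Kent→Joliet 13·5=65, Upton→Joliet 4·24=96, Orton→Joliet 12·14=168, Dover→Joliet 8·5=40, Farrow→Joliet 3·4=12. Service 435; fixed 309; total 744.
Option 2: {Largo, Joliet, York}: Irby→Joliet 6·9=54, Kent→York 10·5=50, Upton→Largo 2·24=48, Orton→Largo 11·14=154, Dover→York 3·5=15, Farrow→Joliet 3·4=12. Service 333; fixed 744; total 1077.
Difference: |744 − 1077| = 333.

Option 1 is cheaper by 333.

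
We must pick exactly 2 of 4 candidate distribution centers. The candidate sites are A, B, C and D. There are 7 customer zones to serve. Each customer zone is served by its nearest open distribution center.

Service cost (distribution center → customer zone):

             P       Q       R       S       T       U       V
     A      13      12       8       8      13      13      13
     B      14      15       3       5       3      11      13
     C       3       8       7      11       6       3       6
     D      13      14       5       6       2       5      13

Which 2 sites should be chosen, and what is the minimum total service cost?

Choose B and C; total service cost 31.

With exactly 2 open, each customer zone uses its cheapest among the chosen.
{B, C}: P→C 3, Q→C 8, R→B 3, S→B 5, T→B 3, U→C 3, V→C 6. Service cost 31.
{C, D}: service cost 33
{A, C}: service cost 41
Among all 6 size-2 choices, {B, C} is lowest.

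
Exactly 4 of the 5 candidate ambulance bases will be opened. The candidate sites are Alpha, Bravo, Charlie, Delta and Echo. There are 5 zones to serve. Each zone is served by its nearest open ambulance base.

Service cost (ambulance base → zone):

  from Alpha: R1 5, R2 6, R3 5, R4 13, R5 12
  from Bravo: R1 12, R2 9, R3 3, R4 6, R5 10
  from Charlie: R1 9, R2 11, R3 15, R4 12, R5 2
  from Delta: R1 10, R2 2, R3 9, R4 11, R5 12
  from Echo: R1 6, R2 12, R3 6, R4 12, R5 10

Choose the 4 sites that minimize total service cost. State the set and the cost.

With exactly 4 open, each zone uses its cheapest among the chosen.
{Alpha, Bravo, Charlie, Delta}: R1→Alpha 5, R2→Delta 2, R3→Bravo 3, R4→Bravo 6, R5→Charlie 2. Service cost 18.
{Bravo, Charlie, Delta, Echo}: service cost 19
{Alpha, Bravo, Charlie, Echo}: service cost 22
Among all 5 size-4 choices, {Alpha, Bravo, Charlie, Delta} is lowest.

Choose Alpha, Bravo, Charlie and Delta; total service cost 18.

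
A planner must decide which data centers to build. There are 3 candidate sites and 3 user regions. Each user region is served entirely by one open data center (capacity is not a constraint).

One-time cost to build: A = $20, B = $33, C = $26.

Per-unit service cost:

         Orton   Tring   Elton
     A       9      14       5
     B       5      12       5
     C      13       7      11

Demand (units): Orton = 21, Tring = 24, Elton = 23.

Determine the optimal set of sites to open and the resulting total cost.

For any fixed open set, each user region goes to its cheapest open site; total = fixed + service.
{B, C}: Orton→B 5·21=105, Tring→C 7·24=168, Elton→B 5·23=115. Service 388; fixed 59; total 447.
{A, B, C}: Orton→B 5·21=105, Tring→C 7·24=168, Elton→A 5·23=115. Service 388; fixed 79; total 467.
{A, C}: Orton→A 9·21=189, Tring→C 7·24=168, Elton→A 5·23=115. Service 472; fixed 46; total 518.
{A}: Orton→A 9·21=189, Tring→A 14·24=336, Elton→A 5·23=115. Service 640; fixed 20; total 660.
No other subset beats 447.

Open B and C; minimum total cost 447.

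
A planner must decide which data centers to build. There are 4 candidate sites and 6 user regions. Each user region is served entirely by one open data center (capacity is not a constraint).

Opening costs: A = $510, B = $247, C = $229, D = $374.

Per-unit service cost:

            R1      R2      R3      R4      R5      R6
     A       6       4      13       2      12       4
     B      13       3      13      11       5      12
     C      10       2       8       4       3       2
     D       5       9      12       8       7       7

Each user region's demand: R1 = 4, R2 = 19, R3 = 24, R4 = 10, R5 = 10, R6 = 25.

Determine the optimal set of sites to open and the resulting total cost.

For any fixed open set, each user region goes to its cheapest open site; total = fixed + service.
{C}: R1→C 10·4=40, R2→C 2·19=38, R3→C 8·24=192, R4→C 4·10=40, R5→C 3·10=30, R6→C 2·25=50. Service 390; fixed 229; total 619.
{B, C}: service 390 + fixed 476 = 866
{C, D}: R1→D 5·4=20, R2→C 2·19=38, R3→C 8·24=192, R4→C 4·10=40, R5→C 3·10=30, R6→C 2·25=50. Service 370; fixed 603; total 973.
{A, B, C, D}: service 350 + fixed 1360 = 1710
No other subset beats 619.

Open C only; minimum total cost 619.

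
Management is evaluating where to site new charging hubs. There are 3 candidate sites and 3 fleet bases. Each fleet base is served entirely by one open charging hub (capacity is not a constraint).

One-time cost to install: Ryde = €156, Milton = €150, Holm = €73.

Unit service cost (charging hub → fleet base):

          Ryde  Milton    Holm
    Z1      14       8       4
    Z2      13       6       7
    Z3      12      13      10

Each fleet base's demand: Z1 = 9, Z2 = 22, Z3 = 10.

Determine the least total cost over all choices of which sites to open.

For any fixed open set, each fleet base goes to its cheapest open site; total = fixed + service.
{Holm}: Z1→Holm 4·9=36, Z2→Holm 7·22=154, Z3→Holm 10·10=100. Service 290; fixed 73; total 363.
{Milton}: Z1→Milton 8·9=72, Z2→Milton 6·22=132, Z3→Milton 13·10=130. Service 334; fixed 150; total 484.
{Milton, Holm}: service 268 + fixed 223 = 491
{Ryde, Milton, Holm}: Z1→Holm 4·9=36, Z2→Milton 6·22=132, Z3→Holm 10·10=100. Service 268; fixed 379; total 647.
No other subset beats 363.

Minimum total cost: 363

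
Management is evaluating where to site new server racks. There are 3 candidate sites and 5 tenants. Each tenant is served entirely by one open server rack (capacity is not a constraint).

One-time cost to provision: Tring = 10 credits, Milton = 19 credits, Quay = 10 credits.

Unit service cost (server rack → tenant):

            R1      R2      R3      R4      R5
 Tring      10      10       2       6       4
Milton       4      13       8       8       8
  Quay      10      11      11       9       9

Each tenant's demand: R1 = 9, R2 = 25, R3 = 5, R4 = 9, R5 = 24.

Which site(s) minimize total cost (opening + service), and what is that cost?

For any fixed open set, each tenant goes to its cheapest open site; total = fixed + service.
{Tring, Milton}: R1→Milton 4·9=36, R2→Tring 10·25=250, R3→Tring 2·5=10, R4→Tring 6·9=54, R5→Tring 4·24=96. Service 446; fixed 29; total 475.
{Tring, Milton, Quay}: service 446 + fixed 39 = 485
{Tring}: service 500 + fixed 10 = 510
No other subset beats 475.

Open Tring and Milton; minimum total cost 475.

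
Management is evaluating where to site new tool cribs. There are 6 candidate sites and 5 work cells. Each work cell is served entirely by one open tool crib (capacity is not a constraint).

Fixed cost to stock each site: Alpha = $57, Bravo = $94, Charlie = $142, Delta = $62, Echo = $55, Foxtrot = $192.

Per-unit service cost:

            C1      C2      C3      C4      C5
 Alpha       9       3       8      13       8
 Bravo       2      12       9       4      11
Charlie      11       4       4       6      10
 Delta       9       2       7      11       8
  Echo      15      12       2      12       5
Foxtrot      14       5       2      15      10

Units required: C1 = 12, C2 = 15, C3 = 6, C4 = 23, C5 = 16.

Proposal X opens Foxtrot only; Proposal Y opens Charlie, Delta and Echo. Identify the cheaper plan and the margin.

Proposal Y is cheaper by 325.

Proposal X: {Foxtrot}: C1→Foxtrot 14·12=168, C2→Foxtrot 5·15=75, C3→Foxtrot 2·6=12, C4→Foxtrot 15·23=345, C5→Foxtrot 10·16=160. Service 760; fixed 192; total 952.
Proposal Y: {Charlie, Delta, Echo}: C1→Delta 9·12=108, C2→Delta 2·15=30, C3→Echo 2·6=12, C4→Charlie 6·23=138, C5→Echo 5·16=80. Service 368; fixed 259; total 627.
Difference: |952 − 627| = 325.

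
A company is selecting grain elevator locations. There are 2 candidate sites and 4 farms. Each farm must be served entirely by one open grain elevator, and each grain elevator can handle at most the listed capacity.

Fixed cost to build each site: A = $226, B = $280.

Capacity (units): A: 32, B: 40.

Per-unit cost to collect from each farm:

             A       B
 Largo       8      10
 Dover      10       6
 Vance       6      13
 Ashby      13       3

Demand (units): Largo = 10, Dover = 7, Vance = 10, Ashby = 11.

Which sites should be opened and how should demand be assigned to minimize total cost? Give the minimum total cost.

Open {B}: Largo→B 10·10=100, Dover→B 6·7=42, Vance→B 13·10=130, Ashby→B 3·11=33.
Loads: B carries 38/40. Service 305; fixed 280; total 585.
Next best feasible plan costs 721.

Minimum total cost: 585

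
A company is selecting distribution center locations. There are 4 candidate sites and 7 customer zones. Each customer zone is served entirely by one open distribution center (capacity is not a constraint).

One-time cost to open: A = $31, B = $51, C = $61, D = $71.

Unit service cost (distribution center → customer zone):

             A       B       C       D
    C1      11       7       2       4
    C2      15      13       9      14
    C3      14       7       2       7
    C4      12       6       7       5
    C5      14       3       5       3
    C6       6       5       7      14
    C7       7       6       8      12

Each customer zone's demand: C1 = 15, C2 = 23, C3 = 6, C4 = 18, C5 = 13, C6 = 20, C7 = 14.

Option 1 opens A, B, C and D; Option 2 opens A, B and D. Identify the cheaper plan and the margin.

Option 1: {A, B, C, D}: C1→C 2·15=30, C2→C 9·23=207, C3→C 2·6=12, C4→D 5·18=90, C5→B 3·13=39, C6→B 5·20=100, C7→B 6·14=84. Service 562; fixed 214; total 776.
Option 2: {A, B, D}: C1→D 4·15=60, C2→B 13·23=299, C3→B 7·6=42, C4→D 5·18=90, C5→B 3·13=39, C6→B 5·20=100, C7→B 6·14=84. Service 714; fixed 153; total 867.
Difference: |776 − 867| = 91.

Option 1 is cheaper by 91.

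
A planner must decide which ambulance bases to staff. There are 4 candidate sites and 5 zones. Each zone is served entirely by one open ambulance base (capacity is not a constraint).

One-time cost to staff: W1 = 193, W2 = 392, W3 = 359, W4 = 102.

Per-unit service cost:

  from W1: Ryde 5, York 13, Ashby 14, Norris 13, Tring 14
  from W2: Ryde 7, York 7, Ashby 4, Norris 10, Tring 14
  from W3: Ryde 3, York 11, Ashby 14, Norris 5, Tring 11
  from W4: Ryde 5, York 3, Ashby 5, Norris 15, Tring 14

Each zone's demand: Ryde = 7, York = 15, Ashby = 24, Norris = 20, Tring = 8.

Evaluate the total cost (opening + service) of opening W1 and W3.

Each zone is assigned to its cheapest site among the open ones.
{W1, W3}: Ryde→W3 3·7=21, York→W3 11·15=165, Ashby→W1 14·24=336, Norris→W3 5·20=100, Tring→W3 11·8=88. Service 710; fixed 552; total 1262.

Total cost: 1262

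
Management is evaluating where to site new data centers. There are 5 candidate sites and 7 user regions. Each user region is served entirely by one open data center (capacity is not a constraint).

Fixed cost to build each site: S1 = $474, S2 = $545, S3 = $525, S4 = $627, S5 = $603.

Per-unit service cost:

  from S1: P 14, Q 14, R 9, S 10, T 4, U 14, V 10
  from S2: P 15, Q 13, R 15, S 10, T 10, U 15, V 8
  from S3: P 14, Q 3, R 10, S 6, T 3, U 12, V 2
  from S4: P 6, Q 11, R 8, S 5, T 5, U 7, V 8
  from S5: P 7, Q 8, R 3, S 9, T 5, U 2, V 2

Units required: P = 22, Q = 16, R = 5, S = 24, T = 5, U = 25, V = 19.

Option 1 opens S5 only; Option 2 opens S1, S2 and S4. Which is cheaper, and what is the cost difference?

Option 1 is cheaper by 1232.

Option 1: {S5}: P→S5 7·22=154, Q→S5 8·16=128, R→S5 3·5=15, S→S5 9·24=216, T→S5 5·5=25, U→S5 2·25=50, V→S5 2·19=38. Service 626; fixed 603; total 1229.
Option 2: {S1, S2, S4}: P→S4 6·22=132, Q→S4 11·16=176, R→S4 8·5=40, S→S4 5·24=120, T→S1 4·5=20, U→S4 7·25=175, V→S2 8·19=152. Service 815; fixed 1646; total 2461.
Difference: |1229 − 2461| = 1232.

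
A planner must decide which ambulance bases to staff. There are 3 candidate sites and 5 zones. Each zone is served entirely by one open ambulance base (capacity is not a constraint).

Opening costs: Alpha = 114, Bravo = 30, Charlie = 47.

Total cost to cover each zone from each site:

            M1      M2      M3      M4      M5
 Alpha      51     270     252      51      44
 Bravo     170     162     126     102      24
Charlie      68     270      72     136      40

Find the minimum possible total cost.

Minimum total cost: 505

For any fixed open set, each zone goes to its cheapest open site; total = fixed + service.
{Bravo, Charlie}: M1→Charlie 68, M2→Bravo 162, M3→Charlie 72, M4→Bravo 102, M5→Bravo 24. Service 428; fixed 77; total 505.
{Alpha, Bravo, Charlie}: service 360 + fixed 191 = 551
{Alpha, Bravo}: M1→Alpha 51, M2→Bravo 162, M3→Bravo 126, M4→Alpha 51, M5→Bravo 24. Service 414; fixed 144; total 558.
{Bravo}: M1→Bravo 170, M2→Bravo 162, M3→Bravo 126, M4→Bravo 102, M5→Bravo 24. Service 584; fixed 30; total 614.
No other subset beats 505.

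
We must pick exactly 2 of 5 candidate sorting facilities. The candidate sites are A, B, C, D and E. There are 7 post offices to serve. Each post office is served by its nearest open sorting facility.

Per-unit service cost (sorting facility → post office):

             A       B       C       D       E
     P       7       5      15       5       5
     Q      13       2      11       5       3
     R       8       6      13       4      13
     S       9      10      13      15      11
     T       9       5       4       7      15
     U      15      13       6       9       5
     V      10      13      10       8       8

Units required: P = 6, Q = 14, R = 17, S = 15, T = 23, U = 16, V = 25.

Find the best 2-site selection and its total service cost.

With exactly 2 open, each post office uses its cheapest among the chosen.
{B, E}: P→B 5·6=30, Q→B 2·14=28, R→B 6·17=102, S→B 10·15=150, T→B 5·23=115, U→E 5·16=80, V→E 8·25=200. Service cost 705.
{B, D}: service cost 735
{D, E}: service cost 746
Among all 10 size-2 choices, {B, E} is lowest.

Choose B and E; total service cost 705.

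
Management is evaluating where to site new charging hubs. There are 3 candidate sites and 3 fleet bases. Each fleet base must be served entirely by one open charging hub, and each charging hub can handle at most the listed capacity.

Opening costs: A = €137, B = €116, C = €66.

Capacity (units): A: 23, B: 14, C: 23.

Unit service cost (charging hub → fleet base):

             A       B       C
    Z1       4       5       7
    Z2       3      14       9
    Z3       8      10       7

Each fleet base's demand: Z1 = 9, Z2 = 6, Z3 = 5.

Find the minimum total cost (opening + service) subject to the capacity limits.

Open {C}: Z1→C 7·9=63, Z2→C 9·6=54, Z3→C 7·5=35.
Loads: C carries 20/23. Service 152; fixed 66; total 218.
Next best feasible plan costs 231.

Minimum total cost: 218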